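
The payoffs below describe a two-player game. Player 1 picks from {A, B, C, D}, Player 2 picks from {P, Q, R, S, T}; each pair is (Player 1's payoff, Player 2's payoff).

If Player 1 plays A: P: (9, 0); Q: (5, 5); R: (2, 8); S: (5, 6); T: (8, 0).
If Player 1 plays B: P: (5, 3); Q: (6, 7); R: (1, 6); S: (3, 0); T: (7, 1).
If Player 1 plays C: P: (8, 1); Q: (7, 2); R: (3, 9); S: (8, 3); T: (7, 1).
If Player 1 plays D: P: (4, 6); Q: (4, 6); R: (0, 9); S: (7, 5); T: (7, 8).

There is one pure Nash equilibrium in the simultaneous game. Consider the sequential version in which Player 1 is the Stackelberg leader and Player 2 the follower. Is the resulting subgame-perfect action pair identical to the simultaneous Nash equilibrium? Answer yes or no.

no

Player 2 best-responds to each possible Player 1 move:
- A: BR = R, leader payoff 2.
- B: BR = Q, leader payoff 6.
- C: BR = R, leader payoff 3.
- D: BR = R, leader payoff 0.
Player 1's induced payoffs are 2, 6, 3, 0, so Player 1 commits to B. Subgame-perfect outcome: (B, Q) with payoffs (6, 7).
Under simultaneous play:
Player 1's best replies: P→A; Q→C; R→C; S→C; T→A.
Player 2's best replies: A→R; B→Q; C→R; D→R.
Only (C, R) has each player best-responding; Nash payoffs (3, 9).
Sequential outcome (B, Q) differs from the Nash profile (C, R).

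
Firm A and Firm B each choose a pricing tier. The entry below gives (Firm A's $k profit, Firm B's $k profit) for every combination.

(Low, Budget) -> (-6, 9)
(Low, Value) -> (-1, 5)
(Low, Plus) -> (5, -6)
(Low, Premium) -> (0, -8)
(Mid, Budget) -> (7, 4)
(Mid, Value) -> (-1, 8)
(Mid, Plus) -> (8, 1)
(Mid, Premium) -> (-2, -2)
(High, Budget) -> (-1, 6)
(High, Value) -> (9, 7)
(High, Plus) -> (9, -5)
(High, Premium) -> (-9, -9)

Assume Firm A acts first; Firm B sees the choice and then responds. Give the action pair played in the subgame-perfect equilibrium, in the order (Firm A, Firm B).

Firm B best-responds to each possible Firm A move:
- Low: Firm B compares 9, 5, -6, -8 and picks Budget; Firm A would get -6.
- Mid: Firm B compares 4, 8, 1, -2 and picks Value; Firm A would get -1.
- High: Firm B compares 6, 7, -5, -9 and picks Value; Firm A would get 9.
Maximizing over -6, -1, 9, Firm A chooses High. Subgame-perfect outcome: (High, Value) with payoffs (9, 7).

(High, Value)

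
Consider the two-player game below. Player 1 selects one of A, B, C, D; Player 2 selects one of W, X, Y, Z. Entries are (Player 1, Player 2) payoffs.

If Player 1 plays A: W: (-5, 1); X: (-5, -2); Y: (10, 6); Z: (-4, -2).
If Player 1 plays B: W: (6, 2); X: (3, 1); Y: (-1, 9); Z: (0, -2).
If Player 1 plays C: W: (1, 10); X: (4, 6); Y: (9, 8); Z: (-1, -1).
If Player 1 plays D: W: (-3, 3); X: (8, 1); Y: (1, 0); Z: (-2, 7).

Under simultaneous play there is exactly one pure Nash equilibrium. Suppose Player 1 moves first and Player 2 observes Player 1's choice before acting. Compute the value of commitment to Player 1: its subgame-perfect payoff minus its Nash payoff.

0

Backward induction with Player 1 moving first.
- A → Player 2 plays Y (best of 1, -2, 6, -2); Player 1 gets 10.
- B → Player 2 plays Y (best of 2, 1, 9, -2); Player 1 gets -1.
- C → Player 2 plays W (best of 10, 6, 8, -1); Player 1 gets 1.
- D → Player 2 plays Z (best of 3, 1, 0, 7); Player 1 gets -2.
Player 1's induced payoffs are 10, -1, 1, -2, so Player 1 commits to A. Subgame-perfect outcome: (A, Y) with payoffs (10, 6).
Now find the simultaneous Nash equilibrium.
Player 1's best replies: W→B; X→D; Y→A; Z→B.
Player 2's best replies: A→Y; B→Y; C→W; D→Z.
Only (A, Y) has each player best-responding; Nash payoffs (10, 6).
Player 1's commitment gain: 10 − 10 = 0.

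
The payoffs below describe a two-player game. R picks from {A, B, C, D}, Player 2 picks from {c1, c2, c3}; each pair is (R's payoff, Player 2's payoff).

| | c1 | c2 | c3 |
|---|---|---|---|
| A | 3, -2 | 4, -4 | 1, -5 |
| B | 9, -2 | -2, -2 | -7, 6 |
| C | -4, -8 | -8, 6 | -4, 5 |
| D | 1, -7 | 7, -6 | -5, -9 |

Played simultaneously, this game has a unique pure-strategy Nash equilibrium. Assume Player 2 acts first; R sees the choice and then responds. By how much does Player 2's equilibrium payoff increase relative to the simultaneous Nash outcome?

4

Work backward from R's decision.
- c1: R compares 3, 9, -4, 1 and picks B; Player 2 would get -2.
- c2: R compares 4, -2, -8, 7 and picks D; Player 2 would get -6.
- c3: R compares 1, -7, -4, -5 and picks A; Player 2 would get -5.
Player 2's induced payoffs are -2, -6, -5, so Player 2 commits to c1. Subgame-perfect outcome: (B, c1) with payoffs (9, -2).
Under simultaneous play:
R's best replies: c1→B; c2→D; c3→A.
Player 2's best replies: A→c1; B→c3; C→c2; D→c2.
Only (D, c2) has each player best-responding; Nash payoffs (7, -6).
Player 2's commitment gain: -2 − -6 = 4.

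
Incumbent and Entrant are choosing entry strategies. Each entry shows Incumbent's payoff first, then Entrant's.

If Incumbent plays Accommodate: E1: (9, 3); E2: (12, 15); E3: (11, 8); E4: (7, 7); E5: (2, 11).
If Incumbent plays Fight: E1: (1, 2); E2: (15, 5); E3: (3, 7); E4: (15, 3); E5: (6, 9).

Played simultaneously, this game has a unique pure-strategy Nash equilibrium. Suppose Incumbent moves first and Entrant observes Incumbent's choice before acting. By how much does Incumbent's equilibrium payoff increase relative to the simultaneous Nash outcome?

Backward induction with Incumbent moving first.
- Accommodate: Entrant compares 3, 15, 8, 7, 11 and picks E2; Incumbent would get 12.
- Fight: Entrant compares 2, 5, 7, 3, 9 and picks E5; Incumbent would get 6.
Among 12, 6, the best is 12 at Accommodate. Subgame-perfect outcome: (Accommodate, E2) with payoffs (12, 15).
Under simultaneous play:
Incumbent's best replies: E1→Accommodate; E2→Fight; E3→Accommodate; E4→Fight; E5→Fight.
Entrant's best replies: Accommodate→E2; Fight→E5.
Only (Fight, E5) has each player best-responding; Nash payoffs (6, 9).
Incumbent's commitment gain: 12 − 6 = 6.

6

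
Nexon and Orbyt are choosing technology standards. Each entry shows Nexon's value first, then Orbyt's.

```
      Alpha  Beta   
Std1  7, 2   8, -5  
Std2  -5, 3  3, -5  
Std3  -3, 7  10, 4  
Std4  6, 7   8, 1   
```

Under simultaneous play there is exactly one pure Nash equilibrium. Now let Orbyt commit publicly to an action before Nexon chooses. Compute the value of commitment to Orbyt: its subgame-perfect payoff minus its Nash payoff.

2

Backward induction with Orbyt moving first.
- Alpha: BR = Std1, leader payoff 2.
- Beta: BR = Std3, leader payoff 4.
Among 2, 4, the best is 4 at Beta. Subgame-perfect outcome: (Std3, Beta) with payoffs (10, 4).
Now find the simultaneous Nash equilibrium.
Nexon's best replies: Alpha→Std1; Beta→Std3.
Orbyt's best replies: Std1→Alpha; Std2→Alpha; Std3→Alpha; Std4→Alpha.
The unique mutual best reply is (Std1, Alpha), giving (7, 2).
Orbyt's commitment gain: 4 − 2 = 2.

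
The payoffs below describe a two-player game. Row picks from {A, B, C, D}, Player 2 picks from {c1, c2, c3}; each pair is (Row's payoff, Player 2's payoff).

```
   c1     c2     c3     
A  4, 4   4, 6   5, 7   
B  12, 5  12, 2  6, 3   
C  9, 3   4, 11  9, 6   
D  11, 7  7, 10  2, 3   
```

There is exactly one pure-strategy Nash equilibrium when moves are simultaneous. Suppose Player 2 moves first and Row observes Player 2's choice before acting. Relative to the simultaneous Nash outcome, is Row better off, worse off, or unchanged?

worse off

Work backward from Row's decision.
- c1: Row compares 4, 12, 9, 11 and picks B; Player 2 would get 5.
- c2: Row compares 4, 12, 4, 7 and picks B; Player 2 would get 2.
- c3: Row compares 5, 6, 9, 2 and picks C; Player 2 would get 6.
Player 2's induced payoffs are 5, 2, 6, so Player 2 commits to c3. Subgame-perfect outcome: (C, c3) with payoffs (9, 6).
Now find the simultaneous Nash equilibrium.
Row's best replies: c1→B; c2→B; c3→C.
Player 2's best replies: A→c3; B→c1; C→c2; D→c2.
The unique mutual best reply is (B, c1), giving (12, 5).
Row earns 9 sequentially versus 12 at the Nash outcome: worse off.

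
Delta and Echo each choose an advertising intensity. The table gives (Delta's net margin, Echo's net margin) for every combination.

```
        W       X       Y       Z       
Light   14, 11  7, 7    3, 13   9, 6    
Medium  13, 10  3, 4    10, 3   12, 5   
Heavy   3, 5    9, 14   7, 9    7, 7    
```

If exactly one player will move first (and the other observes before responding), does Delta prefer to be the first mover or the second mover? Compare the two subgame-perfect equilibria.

If Delta leads: Echo's best replies are Light→Y, Medium→W, Heavy→X; Delta's induced payoffs 3, 13, 9; outcome (Medium, W), payoffs (13, 10).
If Echo leads: Delta's best replies are W→Light, X→Heavy, Y→Medium, Z→Medium; Echo's induced payoffs 11, 14, 3, 5; outcome (Heavy, X), payoffs (9, 14).
Delta gets 13 moving first and 9 moving second, so Delta prefers to move first.

first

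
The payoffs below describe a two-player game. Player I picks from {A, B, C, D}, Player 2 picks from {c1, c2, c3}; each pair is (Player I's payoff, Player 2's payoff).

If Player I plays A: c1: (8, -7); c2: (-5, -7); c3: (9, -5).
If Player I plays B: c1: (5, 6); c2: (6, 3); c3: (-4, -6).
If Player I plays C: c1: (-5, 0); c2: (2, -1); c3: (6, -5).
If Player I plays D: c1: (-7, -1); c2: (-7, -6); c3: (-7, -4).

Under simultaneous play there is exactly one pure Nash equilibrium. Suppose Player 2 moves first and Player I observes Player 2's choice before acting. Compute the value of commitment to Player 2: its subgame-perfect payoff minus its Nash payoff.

8

Player I best-responds to each possible Player 2 move:
- c1: Player I compares 8, 5, -5, -7 and picks A; Player 2 would get -7.
- c2: Player I compares -5, 6, 2, -7 and picks B; Player 2 would get 3.
- c3: Player I compares 9, -4, 6, -7 and picks A; Player 2 would get -5.
Maximizing over -7, 3, -5, Player 2 chooses c2. Subgame-perfect outcome: (B, c2) with payoffs (6, 3).
Under simultaneous play:
Player I's best replies: c1→A; c2→B; c3→A.
Player 2's best replies: A→c3; B→c1; C→c1; D→c1.
The unique mutual best reply is (A, c3), giving (9, -5).
Player 2's commitment gain: 3 − -5 = 8.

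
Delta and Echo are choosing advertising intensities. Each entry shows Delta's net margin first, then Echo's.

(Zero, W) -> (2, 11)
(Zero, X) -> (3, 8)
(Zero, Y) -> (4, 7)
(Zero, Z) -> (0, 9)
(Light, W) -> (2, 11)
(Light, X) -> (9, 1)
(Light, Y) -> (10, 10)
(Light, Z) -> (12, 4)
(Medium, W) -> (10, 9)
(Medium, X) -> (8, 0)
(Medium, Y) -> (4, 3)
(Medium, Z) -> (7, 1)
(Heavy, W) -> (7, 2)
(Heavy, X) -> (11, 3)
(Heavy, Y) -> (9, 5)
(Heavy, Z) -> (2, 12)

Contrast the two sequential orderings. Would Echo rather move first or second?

If Delta leads: Echo's best replies are Zero→W, Light→W, Medium→W, Heavy→Z; Delta's induced payoffs 2, 2, 10, 2; outcome (Medium, W), payoffs (10, 9).
If Echo leads: Delta's best replies are W→Medium, X→Heavy, Y→Light, Z→Light; Echo's induced payoffs 9, 3, 10, 4; outcome (Light, Y), payoffs (10, 10).
Echo gets 10 moving first and 9 moving second, so Echo prefers to move first.

first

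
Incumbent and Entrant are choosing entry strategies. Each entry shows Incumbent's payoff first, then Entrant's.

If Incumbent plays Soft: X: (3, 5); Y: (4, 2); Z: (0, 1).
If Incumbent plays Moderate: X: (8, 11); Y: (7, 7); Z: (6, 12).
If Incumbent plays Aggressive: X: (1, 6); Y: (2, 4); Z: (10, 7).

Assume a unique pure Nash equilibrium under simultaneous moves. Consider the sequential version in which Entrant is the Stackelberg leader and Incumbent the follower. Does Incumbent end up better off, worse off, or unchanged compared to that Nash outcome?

worse off

Solve by backward induction (Entrant leads).
- X: BR = Moderate, leader payoff 11.
- Y: BR = Moderate, leader payoff 7.
- Z: BR = Aggressive, leader payoff 7.
Maximizing over 11, 7, 7, Entrant chooses X. Subgame-perfect outcome: (Moderate, X) with payoffs (8, 11).
For the simultaneous game, intersect best replies.
Incumbent's best replies: X→Moderate; Y→Moderate; Z→Aggressive.
Entrant's best replies: Soft→X; Moderate→Z; Aggressive→Z.
Only (Aggressive, Z) has each player best-responding; Nash payoffs (10, 7).
Incumbent earns 8 sequentially versus 10 at the Nash outcome: worse off.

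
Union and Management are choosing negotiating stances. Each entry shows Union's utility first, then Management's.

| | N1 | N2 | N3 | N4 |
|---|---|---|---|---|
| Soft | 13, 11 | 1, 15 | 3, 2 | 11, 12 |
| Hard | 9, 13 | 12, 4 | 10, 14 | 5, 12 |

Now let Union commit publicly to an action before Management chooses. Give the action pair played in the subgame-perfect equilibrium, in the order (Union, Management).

(Hard, N3)

Management best-responds to each possible Union move:
- Soft → Management plays N2 (best of 11, 15, 2, 12); Union gets 1.
- Hard → Management plays N3 (best of 13, 4, 14, 12); Union gets 10.
Union's induced payoffs are 1, 10, so Union commits to Hard. Subgame-perfect outcome: (Hard, N3) with payoffs (10, 14).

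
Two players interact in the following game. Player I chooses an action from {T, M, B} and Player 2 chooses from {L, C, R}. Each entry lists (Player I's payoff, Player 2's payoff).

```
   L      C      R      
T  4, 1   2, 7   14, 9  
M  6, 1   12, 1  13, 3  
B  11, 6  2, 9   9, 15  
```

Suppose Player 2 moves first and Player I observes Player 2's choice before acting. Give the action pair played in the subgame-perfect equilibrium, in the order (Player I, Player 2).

Backward induction with Player 2 moving first.
- L: Player I compares 4, 6, 11 and picks B; Player 2 would get 6.
- C: Player I compares 2, 12, 2 and picks M; Player 2 would get 1.
- R: Player I compares 14, 13, 9 and picks T; Player 2 would get 9.
Player 2's induced payoffs are 6, 1, 9, so Player 2 commits to R. Subgame-perfect outcome: (T, R) with payoffs (14, 9).

(T, R)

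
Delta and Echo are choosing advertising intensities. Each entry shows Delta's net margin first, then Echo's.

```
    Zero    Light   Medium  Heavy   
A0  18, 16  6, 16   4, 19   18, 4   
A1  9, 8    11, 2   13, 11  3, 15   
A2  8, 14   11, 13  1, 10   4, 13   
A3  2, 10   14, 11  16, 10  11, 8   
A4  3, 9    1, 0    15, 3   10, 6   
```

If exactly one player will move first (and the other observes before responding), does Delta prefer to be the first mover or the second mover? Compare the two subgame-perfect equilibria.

If Delta leads: Echo's best replies are A0→Medium, A1→Heavy, A2→Zero, A3→Light, A4→Zero; Delta's induced payoffs 4, 3, 8, 14, 3; outcome (A3, Light), payoffs (14, 11).
If Echo leads: Delta's best replies are Zero→A0, Light→A3, Medium→A3, Heavy→A0; Echo's induced payoffs 16, 11, 10, 4; outcome (A0, Zero), payoffs (18, 16).
Delta gets 14 moving first and 18 moving second, so Delta prefers to move second.

second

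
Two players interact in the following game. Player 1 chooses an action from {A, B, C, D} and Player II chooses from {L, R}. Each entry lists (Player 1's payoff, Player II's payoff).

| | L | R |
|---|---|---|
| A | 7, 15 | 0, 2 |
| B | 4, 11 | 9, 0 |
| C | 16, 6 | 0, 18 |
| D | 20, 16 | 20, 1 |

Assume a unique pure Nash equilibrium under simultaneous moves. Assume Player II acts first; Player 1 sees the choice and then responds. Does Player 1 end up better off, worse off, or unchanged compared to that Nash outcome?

unchanged

Solve by backward induction (Player II leads).
- L: BR = D, leader payoff 16.
- R: BR = D, leader payoff 1.
Among 16, 1, the best is 16 at L. Subgame-perfect outcome: (D, L) with payoffs (20, 16).
Under simultaneous play:
Player 1's best replies: L→D; R→D.
Player II's best replies: A→L; B→L; C→R; D→L.
Only (D, L) has each player best-responding; Nash payoffs (20, 16).
Player 1 earns 20 sequentially versus 20 at the Nash outcome: unchanged.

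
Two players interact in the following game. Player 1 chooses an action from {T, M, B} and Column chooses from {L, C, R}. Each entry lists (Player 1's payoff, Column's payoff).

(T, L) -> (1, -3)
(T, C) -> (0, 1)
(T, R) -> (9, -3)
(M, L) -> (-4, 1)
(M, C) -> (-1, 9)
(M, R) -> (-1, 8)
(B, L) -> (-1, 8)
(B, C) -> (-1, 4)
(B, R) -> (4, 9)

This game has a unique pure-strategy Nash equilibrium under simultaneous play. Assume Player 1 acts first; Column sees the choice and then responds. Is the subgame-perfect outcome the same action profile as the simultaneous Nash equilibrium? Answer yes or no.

no

Work backward from Column's decision.
- T → Column plays C (best of -3, 1, -3); Player 1 gets 0.
- M → Column plays C (best of 1, 9, 8); Player 1 gets -1.
- B → Column plays R (best of 8, 4, 9); Player 1 gets 4.
Maximizing over 0, -1, 4, Player 1 chooses B. Subgame-perfect outcome: (B, R) with payoffs (4, 9).
Under simultaneous play:
Player 1's best replies: L→T; C→T; R→T.
Column's best replies: T→C; M→C; B→R.
Only (T, C) has each player best-responding; Nash payoffs (0, 1).
Sequential outcome (B, R) differs from the Nash profile (T, C).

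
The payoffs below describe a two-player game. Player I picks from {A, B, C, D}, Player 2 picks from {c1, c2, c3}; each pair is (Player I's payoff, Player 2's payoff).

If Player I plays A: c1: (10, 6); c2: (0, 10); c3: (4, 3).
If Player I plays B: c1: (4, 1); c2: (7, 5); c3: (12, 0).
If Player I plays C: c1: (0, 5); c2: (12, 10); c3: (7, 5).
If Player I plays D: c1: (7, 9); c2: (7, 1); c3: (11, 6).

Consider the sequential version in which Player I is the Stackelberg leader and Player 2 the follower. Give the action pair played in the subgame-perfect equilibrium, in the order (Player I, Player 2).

(C, c2)

Backward induction with Player I moving first.
- A: Player 2 compares 6, 10, 3 and picks c2; Player I would get 0.
- B: Player 2 compares 1, 5, 0 and picks c2; Player I would get 7.
- C: Player 2 compares 5, 10, 5 and picks c2; Player I would get 12.
- D: Player 2 compares 9, 1, 6 and picks c1; Player I would get 7.
Among 0, 7, 12, 7, the best is 12 at C. Subgame-perfect outcome: (C, c2) with payoffs (12, 10).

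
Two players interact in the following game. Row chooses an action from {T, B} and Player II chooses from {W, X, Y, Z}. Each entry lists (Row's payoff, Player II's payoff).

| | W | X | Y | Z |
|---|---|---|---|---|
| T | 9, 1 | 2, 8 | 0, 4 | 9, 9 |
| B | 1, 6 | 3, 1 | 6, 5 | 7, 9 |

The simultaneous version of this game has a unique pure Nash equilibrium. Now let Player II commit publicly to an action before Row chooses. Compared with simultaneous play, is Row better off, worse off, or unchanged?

unchanged

Row best-responds to each possible Player II move:
- W: BR = T, leader payoff 1.
- X: BR = B, leader payoff 1.
- Y: BR = B, leader payoff 5.
- Z: BR = T, leader payoff 9.
Among 1, 1, 5, 9, the best is 9 at Z. Subgame-perfect outcome: (T, Z) with payoffs (9, 9).
Under simultaneous play:
Row's best replies: W→T; X→B; Y→B; Z→T.
Player II's best replies: T→Z; B→Z.
The unique mutual best reply is (T, Z), giving (9, 9).
Row earns 9 sequentially versus 9 at the Nash outcome: unchanged.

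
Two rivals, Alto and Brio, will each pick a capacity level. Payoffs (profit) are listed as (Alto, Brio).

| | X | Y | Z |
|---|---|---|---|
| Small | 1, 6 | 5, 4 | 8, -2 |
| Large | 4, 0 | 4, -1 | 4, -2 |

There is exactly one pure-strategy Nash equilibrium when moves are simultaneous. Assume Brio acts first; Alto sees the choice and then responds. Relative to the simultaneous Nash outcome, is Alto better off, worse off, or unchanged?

better off

Backward induction with Brio moving first.
- X → Alto plays Large (best of 1, 4); Brio gets 0.
- Y → Alto plays Small (best of 5, 4); Brio gets 4.
- Z → Alto plays Small (best of 8, 4); Brio gets -2.
Maximizing over 0, 4, -2, Brio chooses Y. Subgame-perfect outcome: (Small, Y) with payoffs (5, 4).
Under simultaneous play:
Alto's best replies: X→Large; Y→Small; Z→Small.
Brio's best replies: Small→X; Large→X.
The unique mutual best reply is (Large, X), giving (4, 0).
Alto earns 5 sequentially versus 4 at the Nash outcome: better off.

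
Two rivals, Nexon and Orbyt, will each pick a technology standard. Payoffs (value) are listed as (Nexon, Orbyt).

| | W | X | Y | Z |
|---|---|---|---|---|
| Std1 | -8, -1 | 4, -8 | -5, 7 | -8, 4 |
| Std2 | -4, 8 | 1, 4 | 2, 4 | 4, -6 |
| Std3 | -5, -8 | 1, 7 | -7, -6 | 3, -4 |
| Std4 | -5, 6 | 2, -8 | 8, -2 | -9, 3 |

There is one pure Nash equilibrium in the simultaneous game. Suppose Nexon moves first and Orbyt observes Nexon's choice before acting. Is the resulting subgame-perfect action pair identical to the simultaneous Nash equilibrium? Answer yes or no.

Orbyt best-responds to each possible Nexon move:
- Std1 → Orbyt plays Y (best of -1, -8, 7, 4); Nexon gets -5.
- Std2 → Orbyt plays W (best of 8, 4, 4, -6); Nexon gets -4.
- Std3 → Orbyt plays X (best of -8, 7, -6, -4); Nexon gets 1.
- Std4 → Orbyt plays W (best of 6, -8, -2, 3); Nexon gets -5.
Among -5, -4, 1, -5, the best is 1 at Std3. Subgame-perfect outcome: (Std3, X) with payoffs (1, 7).
Now find the simultaneous Nash equilibrium.
Nexon's best replies: W→Std2; X→Std1; Y→Std4; Z→Std2.
Orbyt's best replies: Std1→Y; Std2→W; Std3→X; Std4→W.
Only (Std2, W) has each player best-responding; Nash payoffs (-4, 8).
Sequential outcome (Std3, X) differs from the Nash profile (Std2, W).

no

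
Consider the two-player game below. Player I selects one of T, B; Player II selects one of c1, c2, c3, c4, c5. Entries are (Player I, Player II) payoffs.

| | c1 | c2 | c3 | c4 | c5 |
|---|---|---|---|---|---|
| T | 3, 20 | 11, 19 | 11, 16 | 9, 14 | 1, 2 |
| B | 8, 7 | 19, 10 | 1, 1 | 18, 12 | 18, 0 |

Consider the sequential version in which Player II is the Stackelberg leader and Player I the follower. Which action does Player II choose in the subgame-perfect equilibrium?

c3

Backward induction with Player II moving first.
- c1: BR = B, leader payoff 7.
- c2: BR = B, leader payoff 10.
- c3: BR = T, leader payoff 16.
- c4: BR = B, leader payoff 12.
- c5: BR = B, leader payoff 0.
Among 7, 10, 16, 12, 0, the best is 16 at c3. Subgame-perfect outcome: (T, c3) with payoffs (11, 16).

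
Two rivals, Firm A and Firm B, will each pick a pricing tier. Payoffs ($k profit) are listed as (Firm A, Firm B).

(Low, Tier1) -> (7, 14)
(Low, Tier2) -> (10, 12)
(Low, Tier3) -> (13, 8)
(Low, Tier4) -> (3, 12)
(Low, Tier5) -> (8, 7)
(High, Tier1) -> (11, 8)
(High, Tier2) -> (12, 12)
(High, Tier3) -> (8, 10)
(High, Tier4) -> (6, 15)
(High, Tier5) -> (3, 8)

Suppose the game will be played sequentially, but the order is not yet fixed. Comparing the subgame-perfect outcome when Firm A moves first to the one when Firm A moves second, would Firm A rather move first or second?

first

If Firm A leads: Firm B's best replies are Low→Tier1, High→Tier4; Firm A's induced payoffs 7, 6; outcome (Low, Tier1), payoffs (7, 14).
If Firm B leads: Firm A's best replies are Tier1→High, Tier2→High, Tier3→Low, Tier4→High, Tier5→Low; Firm B's induced payoffs 8, 12, 8, 15, 7; outcome (High, Tier4), payoffs (6, 15).
Firm A gets 7 moving first and 6 moving second, so Firm A prefers to move first.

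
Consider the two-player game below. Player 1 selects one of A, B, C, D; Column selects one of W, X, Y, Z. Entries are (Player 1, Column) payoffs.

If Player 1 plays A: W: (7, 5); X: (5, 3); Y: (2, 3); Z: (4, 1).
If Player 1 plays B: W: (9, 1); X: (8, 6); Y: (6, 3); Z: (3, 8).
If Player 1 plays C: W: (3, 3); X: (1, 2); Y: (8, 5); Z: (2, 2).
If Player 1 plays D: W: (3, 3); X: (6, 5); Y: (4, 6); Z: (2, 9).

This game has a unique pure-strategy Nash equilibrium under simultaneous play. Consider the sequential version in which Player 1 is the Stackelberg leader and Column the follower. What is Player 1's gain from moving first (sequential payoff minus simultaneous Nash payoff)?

0

Solve by backward induction (Player 1 leads).
- A: BR = W, leader payoff 7.
- B: BR = Z, leader payoff 3.
- C: BR = Y, leader payoff 8.
- D: BR = Z, leader payoff 2.
Player 1's induced payoffs are 7, 3, 8, 2, so Player 1 commits to C. Subgame-perfect outcome: (C, Y) with payoffs (8, 5).
Under simultaneous play:
Player 1's best replies: W→B; X→B; Y→C; Z→A.
Column's best replies: A→W; B→Z; C→Y; D→Z.
The unique mutual best reply is (C, Y), giving (8, 5).
Player 1's commitment gain: 8 − 8 = 0.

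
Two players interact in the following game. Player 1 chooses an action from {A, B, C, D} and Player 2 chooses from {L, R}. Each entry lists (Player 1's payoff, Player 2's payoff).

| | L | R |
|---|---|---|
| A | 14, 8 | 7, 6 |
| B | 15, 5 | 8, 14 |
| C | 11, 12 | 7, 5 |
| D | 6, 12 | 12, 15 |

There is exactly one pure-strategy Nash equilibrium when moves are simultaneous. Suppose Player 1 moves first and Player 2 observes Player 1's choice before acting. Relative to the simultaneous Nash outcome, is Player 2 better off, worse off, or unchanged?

Work backward from Player 2's decision.
- A: BR = L, leader payoff 14.
- B: BR = R, leader payoff 8.
- C: BR = L, leader payoff 11.
- D: BR = R, leader payoff 12.
Player 1's induced payoffs are 14, 8, 11, 12, so Player 1 commits to A. Subgame-perfect outcome: (A, L) with payoffs (14, 8).
For the simultaneous game, intersect best replies.
Player 1's best replies: L→B; R→D.
Player 2's best replies: A→L; B→R; C→L; D→R.
Only (D, R) has each player best-responding; Nash payoffs (12, 15).
Player 2 earns 8 sequentially versus 15 at the Nash outcome: worse off.

worse off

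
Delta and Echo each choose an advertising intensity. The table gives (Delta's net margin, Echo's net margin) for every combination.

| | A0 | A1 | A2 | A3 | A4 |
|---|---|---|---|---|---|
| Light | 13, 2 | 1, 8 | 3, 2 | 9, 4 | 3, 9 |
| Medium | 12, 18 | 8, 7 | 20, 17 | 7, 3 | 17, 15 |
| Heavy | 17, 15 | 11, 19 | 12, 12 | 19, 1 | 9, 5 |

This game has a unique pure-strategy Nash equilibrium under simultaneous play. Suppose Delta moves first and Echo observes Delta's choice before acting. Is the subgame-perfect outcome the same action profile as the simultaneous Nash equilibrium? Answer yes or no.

no

Work backward from Echo's decision.
- Light → Echo plays A4 (best of 2, 8, 2, 4, 9); Delta gets 3.
- Medium → Echo plays A0 (best of 18, 7, 17, 3, 15); Delta gets 12.
- Heavy → Echo plays A1 (best of 15, 19, 12, 1, 5); Delta gets 11.
Delta's induced payoffs are 3, 12, 11, so Delta commits to Medium. Subgame-perfect outcome: (Medium, A0) with payoffs (12, 18).
For the simultaneous game, intersect best replies.
Delta's best replies: A0→Heavy; A1→Heavy; A2→Medium; A3→Heavy; A4→Medium.
Echo's best replies: Light→A4; Medium→A0; Heavy→A1.
The unique mutual best reply is (Heavy, A1), giving (11, 19).
Sequential outcome (Medium, A0) differs from the Nash profile (Heavy, A1).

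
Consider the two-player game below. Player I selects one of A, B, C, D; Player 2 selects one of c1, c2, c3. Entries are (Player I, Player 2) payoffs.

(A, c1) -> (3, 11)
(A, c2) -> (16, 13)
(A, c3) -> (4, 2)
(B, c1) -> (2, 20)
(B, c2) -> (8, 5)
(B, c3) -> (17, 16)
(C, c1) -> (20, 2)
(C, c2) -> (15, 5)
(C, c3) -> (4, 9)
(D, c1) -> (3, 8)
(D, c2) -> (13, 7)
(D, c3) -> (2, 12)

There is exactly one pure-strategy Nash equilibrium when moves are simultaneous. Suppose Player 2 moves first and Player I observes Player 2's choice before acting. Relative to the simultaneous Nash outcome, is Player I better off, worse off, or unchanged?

Solve by backward induction (Player 2 leads).
- c1: Player I compares 3, 2, 20, 3 and picks C; Player 2 would get 2.
- c2: Player I compares 16, 8, 15, 13 and picks A; Player 2 would get 13.
- c3: Player I compares 4, 17, 4, 2 and picks B; Player 2 would get 16.
Player 2's induced payoffs are 2, 13, 16, so Player 2 commits to c3. Subgame-perfect outcome: (B, c3) with payoffs (17, 16).
Now find the simultaneous Nash equilibrium.
Player I's best replies: c1→C; c2→A; c3→B.
Player 2's best replies: A→c2; B→c1; C→c3; D→c3.
Only (A, c2) has each player best-responding; Nash payoffs (16, 13).
Player I earns 17 sequentially versus 16 at the Nash outcome: better off.

better off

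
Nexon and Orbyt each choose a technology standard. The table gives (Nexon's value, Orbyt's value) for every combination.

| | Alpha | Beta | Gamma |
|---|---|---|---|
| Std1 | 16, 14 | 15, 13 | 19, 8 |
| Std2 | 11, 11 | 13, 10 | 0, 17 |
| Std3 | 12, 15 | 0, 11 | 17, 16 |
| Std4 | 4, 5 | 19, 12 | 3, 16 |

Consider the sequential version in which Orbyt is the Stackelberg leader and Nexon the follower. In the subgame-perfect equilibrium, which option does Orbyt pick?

Solve by backward induction (Orbyt leads).
- Alpha: BR = Std1, leader payoff 14.
- Beta: BR = Std4, leader payoff 12.
- Gamma: BR = Std1, leader payoff 8.
Among 14, 12, 8, the best is 14 at Alpha. Subgame-perfect outcome: (Std1, Alpha) with payoffs (16, 14).

Alpha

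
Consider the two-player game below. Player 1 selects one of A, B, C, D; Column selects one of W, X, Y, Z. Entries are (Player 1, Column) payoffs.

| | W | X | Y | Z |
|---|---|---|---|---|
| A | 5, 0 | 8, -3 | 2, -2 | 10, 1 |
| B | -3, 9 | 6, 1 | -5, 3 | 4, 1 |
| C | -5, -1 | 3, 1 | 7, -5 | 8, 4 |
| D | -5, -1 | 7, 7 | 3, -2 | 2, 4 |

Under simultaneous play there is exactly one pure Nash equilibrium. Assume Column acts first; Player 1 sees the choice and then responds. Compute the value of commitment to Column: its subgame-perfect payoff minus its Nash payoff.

0

Backward induction with Column moving first.
- W: Player 1 compares 5, -3, -5, -5 and picks A; Column would get 0.
- X: Player 1 compares 8, 6, 3, 7 and picks A; Column would get -3.
- Y: Player 1 compares 2, -5, 7, 3 and picks C; Column would get -5.
- Z: Player 1 compares 10, 4, 8, 2 and picks A; Column would get 1.
Among 0, -3, -5, 1, the best is 1 at Z. Subgame-perfect outcome: (A, Z) with payoffs (10, 1).
Now find the simultaneous Nash equilibrium.
Player 1's best replies: W→A; X→A; Y→C; Z→A.
Column's best replies: A→Z; B→W; C→Z; D→X.
Only (A, Z) has each player best-responding; Nash payoffs (10, 1).
Column's commitment gain: 1 − 1 = 0.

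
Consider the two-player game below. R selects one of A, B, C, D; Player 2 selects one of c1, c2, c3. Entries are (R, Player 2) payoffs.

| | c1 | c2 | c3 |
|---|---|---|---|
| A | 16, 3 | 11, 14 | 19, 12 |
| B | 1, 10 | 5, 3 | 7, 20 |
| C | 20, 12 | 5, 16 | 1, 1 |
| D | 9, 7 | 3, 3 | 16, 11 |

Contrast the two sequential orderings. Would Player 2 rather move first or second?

first

If R leads: Player 2's best replies are A→c2, B→c3, C→c2, D→c3; R's induced payoffs 11, 7, 5, 16; outcome (D, c3), payoffs (16, 11).
If Player 2 leads: R's best replies are c1→C, c2→A, c3→A; Player 2's induced payoffs 12, 14, 12; outcome (A, c2), payoffs (11, 14).
Player 2 gets 14 moving first and 11 moving second, so Player 2 prefers to move first.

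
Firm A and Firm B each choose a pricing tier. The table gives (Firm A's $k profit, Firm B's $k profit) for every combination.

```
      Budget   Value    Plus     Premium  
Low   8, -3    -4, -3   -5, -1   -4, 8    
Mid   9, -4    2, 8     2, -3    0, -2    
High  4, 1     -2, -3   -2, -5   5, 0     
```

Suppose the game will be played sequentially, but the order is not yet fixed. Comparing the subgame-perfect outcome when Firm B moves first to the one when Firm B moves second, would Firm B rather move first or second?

If Firm A leads: Firm B's best replies are Low→Premium, Mid→Value, High→Budget; Firm A's induced payoffs -4, 2, 4; outcome (High, Budget), payoffs (4, 1).
If Firm B leads: Firm A's best replies are Budget→Mid, Value→Mid, Plus→Mid, Premium→High; Firm B's induced payoffs -4, 8, -3, 0; outcome (Mid, Value), payoffs (2, 8).
Firm B gets 8 moving first and 1 moving second, so Firm B prefers to move first.

first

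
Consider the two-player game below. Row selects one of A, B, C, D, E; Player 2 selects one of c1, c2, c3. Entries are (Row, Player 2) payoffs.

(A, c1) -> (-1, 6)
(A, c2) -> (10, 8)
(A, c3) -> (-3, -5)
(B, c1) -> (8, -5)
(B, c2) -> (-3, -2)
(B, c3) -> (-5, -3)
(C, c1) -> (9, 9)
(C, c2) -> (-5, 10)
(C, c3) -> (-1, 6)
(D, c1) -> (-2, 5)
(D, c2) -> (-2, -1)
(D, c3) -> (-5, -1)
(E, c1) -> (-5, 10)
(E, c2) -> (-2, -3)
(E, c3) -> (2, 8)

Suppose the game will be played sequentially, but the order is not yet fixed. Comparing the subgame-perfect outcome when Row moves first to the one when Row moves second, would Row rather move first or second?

If Row leads: Player 2's best replies are A→c2, B→c2, C→c2, D→c1, E→c1; Row's induced payoffs 10, -3, -5, -2, -5; outcome (A, c2), payoffs (10, 8).
If Player 2 leads: Row's best replies are c1→C, c2→A, c3→E; Player 2's induced payoffs 9, 8, 8; outcome (C, c1), payoffs (9, 9).
Row gets 10 moving first and 9 moving second, so Row prefers to move first.

first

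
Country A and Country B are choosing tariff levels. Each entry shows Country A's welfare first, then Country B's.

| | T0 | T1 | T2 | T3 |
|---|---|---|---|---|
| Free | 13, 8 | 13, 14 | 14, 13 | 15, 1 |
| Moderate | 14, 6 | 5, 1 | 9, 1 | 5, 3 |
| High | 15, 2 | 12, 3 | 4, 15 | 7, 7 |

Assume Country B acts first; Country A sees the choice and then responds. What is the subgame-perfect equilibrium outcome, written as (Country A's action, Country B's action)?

Country A best-responds to each possible Country B move:
- T0: BR = High, leader payoff 2.
- T1: BR = Free, leader payoff 14.
- T2: BR = Free, leader payoff 13.
- T3: BR = Free, leader payoff 1.
Country B's induced payoffs are 2, 14, 13, 1, so Country B commits to T1. Subgame-perfect outcome: (Free, T1) with payoffs (13, 14).

(Free, T1)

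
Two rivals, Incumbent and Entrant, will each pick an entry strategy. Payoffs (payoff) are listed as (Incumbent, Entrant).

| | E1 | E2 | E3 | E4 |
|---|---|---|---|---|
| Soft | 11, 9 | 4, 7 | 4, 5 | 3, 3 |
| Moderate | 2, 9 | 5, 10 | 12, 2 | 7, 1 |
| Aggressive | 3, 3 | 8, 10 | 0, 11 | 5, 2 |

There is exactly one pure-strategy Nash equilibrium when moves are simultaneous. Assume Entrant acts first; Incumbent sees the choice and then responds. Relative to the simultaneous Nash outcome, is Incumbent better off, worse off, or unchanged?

Backward induction with Entrant moving first.
- E1: Incumbent compares 11, 2, 3 and picks Soft; Entrant would get 9.
- E2: Incumbent compares 4, 5, 8 and picks Aggressive; Entrant would get 10.
- E3: Incumbent compares 4, 12, 0 and picks Moderate; Entrant would get 2.
- E4: Incumbent compares 3, 7, 5 and picks Moderate; Entrant would get 1.
Maximizing over 9, 10, 2, 1, Entrant chooses E2. Subgame-perfect outcome: (Aggressive, E2) with payoffs (8, 10).
Now find the simultaneous Nash equilibrium.
Incumbent's best replies: E1→Soft; E2→Aggressive; E3→Moderate; E4→Moderate.
Entrant's best replies: Soft→E1; Moderate→E2; Aggressive→E3.
The unique mutual best reply is (Soft, E1), giving (11, 9).
Incumbent earns 8 sequentially versus 11 at the Nash outcome: worse off.

worse off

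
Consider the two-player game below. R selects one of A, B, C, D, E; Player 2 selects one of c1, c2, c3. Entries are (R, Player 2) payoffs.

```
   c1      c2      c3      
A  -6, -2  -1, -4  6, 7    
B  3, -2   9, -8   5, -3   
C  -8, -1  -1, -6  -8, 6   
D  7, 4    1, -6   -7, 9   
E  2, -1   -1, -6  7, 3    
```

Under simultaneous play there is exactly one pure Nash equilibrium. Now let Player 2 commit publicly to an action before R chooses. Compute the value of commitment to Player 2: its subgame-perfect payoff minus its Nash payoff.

1

R best-responds to each possible Player 2 move:
- c1: BR = D, leader payoff 4.
- c2: BR = B, leader payoff -8.
- c3: BR = E, leader payoff 3.
Maximizing over 4, -8, 3, Player 2 chooses c1. Subgame-perfect outcome: (D, c1) with payoffs (7, 4).
For the simultaneous game, intersect best replies.
R's best replies: c1→D; c2→B; c3→E.
Player 2's best replies: A→c3; B→c1; C→c3; D→c3; E→c3.
Only (E, c3) has each player best-responding; Nash payoffs (7, 3).
Player 2's commitment gain: 4 − 3 = 1.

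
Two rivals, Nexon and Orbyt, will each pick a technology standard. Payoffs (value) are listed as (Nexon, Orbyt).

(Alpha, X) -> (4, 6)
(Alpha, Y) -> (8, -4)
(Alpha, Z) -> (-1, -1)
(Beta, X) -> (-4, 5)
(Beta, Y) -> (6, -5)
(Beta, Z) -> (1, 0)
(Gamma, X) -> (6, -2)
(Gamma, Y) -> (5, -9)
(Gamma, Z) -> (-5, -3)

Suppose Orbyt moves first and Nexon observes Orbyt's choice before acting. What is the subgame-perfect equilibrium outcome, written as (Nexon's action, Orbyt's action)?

(Beta, Z)

Backward induction with Orbyt moving first.
- X → Nexon plays Gamma (best of 4, -4, 6); Orbyt gets -2.
- Y → Nexon plays Alpha (best of 8, 6, 5); Orbyt gets -4.
- Z → Nexon plays Beta (best of -1, 1, -5); Orbyt gets 0.
Maximizing over -2, -4, 0, Orbyt chooses Z. Subgame-perfect outcome: (Beta, Z) with payoffs (1, 0).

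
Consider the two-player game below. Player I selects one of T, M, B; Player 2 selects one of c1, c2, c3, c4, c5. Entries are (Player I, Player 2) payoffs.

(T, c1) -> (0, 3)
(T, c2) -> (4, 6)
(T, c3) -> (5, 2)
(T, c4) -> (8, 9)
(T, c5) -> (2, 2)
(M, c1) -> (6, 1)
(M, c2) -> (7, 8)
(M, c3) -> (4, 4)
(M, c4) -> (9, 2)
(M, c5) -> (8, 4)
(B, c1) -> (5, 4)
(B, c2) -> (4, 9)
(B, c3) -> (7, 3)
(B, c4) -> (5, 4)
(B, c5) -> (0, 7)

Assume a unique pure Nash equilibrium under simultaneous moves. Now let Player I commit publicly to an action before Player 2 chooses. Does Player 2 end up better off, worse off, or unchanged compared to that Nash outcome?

Backward induction with Player I moving first.
- T: Player 2 compares 3, 6, 2, 9, 2 and picks c4; Player I would get 8.
- M: Player 2 compares 1, 8, 4, 2, 4 and picks c2; Player I would get 7.
- B: Player 2 compares 4, 9, 3, 4, 7 and picks c2; Player I would get 4.
Maximizing over 8, 7, 4, Player I chooses T. Subgame-perfect outcome: (T, c4) with payoffs (8, 9).
For the simultaneous game, intersect best replies.
Player I's best replies: c1→M; c2→M; c3→B; c4→M; c5→M.
Player 2's best replies: T→c4; M→c2; B→c2.
The unique mutual best reply is (M, c2), giving (7, 8).
Player 2 earns 9 sequentially versus 8 at the Nash outcome: better off.

better off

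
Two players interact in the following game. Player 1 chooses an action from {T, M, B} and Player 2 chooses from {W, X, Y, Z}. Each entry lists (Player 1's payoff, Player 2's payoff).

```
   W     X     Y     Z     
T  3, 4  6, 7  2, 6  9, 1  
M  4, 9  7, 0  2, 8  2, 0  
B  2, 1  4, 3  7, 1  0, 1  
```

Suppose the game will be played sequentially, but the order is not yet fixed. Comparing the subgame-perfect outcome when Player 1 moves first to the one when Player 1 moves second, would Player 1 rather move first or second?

first

If Player 1 leads: Player 2's best replies are T→X, M→W, B→X; Player 1's induced payoffs 6, 4, 4; outcome (T, X), payoffs (6, 7).
If Player 2 leads: Player 1's best replies are W→M, X→M, Y→B, Z→T; Player 2's induced payoffs 9, 0, 1, 1; outcome (M, W), payoffs (4, 9).
Player 1 gets 6 moving first and 4 moving second, so Player 1 prefers to move first.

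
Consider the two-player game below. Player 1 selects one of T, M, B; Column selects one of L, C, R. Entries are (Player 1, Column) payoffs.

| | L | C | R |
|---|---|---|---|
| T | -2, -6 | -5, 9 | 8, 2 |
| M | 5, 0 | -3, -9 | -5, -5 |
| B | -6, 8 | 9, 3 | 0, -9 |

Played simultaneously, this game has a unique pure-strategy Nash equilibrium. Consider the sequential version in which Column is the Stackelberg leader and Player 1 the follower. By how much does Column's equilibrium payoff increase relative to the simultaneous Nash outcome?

3

Solve by backward induction (Column leads).
- L: BR = M, leader payoff 0.
- C: BR = B, leader payoff 3.
- R: BR = T, leader payoff 2.
Maximizing over 0, 3, 2, Column chooses C. Subgame-perfect outcome: (B, C) with payoffs (9, 3).
Now find the simultaneous Nash equilibrium.
Player 1's best replies: L→M; C→B; R→T.
Column's best replies: T→C; M→L; B→L.
The unique mutual best reply is (M, L), giving (5, 0).
Column's commitment gain: 3 − 0 = 3.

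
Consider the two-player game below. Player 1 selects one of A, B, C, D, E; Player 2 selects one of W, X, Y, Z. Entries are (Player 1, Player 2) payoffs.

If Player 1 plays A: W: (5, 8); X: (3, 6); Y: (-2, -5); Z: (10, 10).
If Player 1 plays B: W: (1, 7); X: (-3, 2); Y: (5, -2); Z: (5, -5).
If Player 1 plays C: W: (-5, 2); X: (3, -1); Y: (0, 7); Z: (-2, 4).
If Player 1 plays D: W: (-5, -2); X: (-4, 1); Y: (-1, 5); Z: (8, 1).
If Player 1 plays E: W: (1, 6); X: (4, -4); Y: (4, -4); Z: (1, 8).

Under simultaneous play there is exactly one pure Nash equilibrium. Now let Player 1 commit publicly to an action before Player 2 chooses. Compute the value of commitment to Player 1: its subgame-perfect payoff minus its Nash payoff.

Backward induction with Player 1 moving first.
- A: Player 2 compares 8, 6, -5, 10 and picks Z; Player 1 would get 10.
- B: Player 2 compares 7, 2, -2, -5 and picks W; Player 1 would get 1.
- C: Player 2 compares 2, -1, 7, 4 and picks Y; Player 1 would get 0.
- D: Player 2 compares -2, 1, 5, 1 and picks Y; Player 1 would get -1.
- E: Player 2 compares 6, -4, -4, 8 and picks Z; Player 1 would get 1.
Maximizing over 10, 1, 0, -1, 1, Player 1 chooses A. Subgame-perfect outcome: (A, Z) with payoffs (10, 10).
Under simultaneous play:
Player 1's best replies: W→A; X→E; Y→B; Z→A.
Player 2's best replies: A→Z; B→W; C→Y; D→Y; E→Z.
The unique mutual best reply is (A, Z), giving (10, 10).
Player 1's commitment gain: 10 − 10 = 0.

0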